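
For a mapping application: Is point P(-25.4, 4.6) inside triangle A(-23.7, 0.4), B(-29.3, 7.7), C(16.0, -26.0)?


Cross products: AB x AP = -11.11, BC x BP = -9, CA x CP = -121.86
All same sign? yes

Yes, inside


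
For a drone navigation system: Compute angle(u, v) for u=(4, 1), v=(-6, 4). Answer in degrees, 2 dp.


u.v = -20, |u| = sqrt(17) = 4.1231, |v| = sqrt(52) = 7.2111
cos(theta) = u.v/(|u||v|) = -20/sqrt(884) = -0.672673
theta = acos(-0.672673) = 132.27 degrees

132.27 degrees


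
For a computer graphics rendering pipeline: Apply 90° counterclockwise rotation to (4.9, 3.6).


90° CCW: (x,y) -> (-y, x)
(4.9,3.6) -> (-3.6, 4.9)

(-3.6, 4.9)


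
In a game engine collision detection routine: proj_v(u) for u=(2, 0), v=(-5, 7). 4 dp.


u.v = -10, |v| = sqrt(74) = 8.6023
Scalar projection = u.v / |v| = -10 / sqrt(74) = -1.1625

-1.1625


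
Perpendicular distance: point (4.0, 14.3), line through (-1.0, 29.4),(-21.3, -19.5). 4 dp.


|cross product| = 551.03
|line direction| = sqrt(2803.3) = 52.9462
Distance = 551.03/sqrt(2803.3) = 10.4074

10.4074


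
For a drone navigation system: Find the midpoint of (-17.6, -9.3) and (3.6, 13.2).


M = (((-17.6)+3.6)/2, ((-9.3)+13.2)/2)
= (-7, 1.95)

(-7, 1.95)


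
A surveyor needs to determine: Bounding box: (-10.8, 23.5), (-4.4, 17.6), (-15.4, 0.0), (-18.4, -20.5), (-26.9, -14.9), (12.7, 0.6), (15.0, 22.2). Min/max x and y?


x range: [-26.9, 15]
y range: [-20.5, 23.5]
Bounding box: (-26.9,-20.5) to (15,23.5)

(-26.9,-20.5) to (15,23.5)


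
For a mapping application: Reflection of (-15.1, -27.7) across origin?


Reflection over origin: (x,y) -> (-x,-y)
(-15.1, -27.7) -> (15.1, 27.7)

(15.1, 27.7)


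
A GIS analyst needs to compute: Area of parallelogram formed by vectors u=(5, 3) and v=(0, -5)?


|u x v| = |5*(-5) - 3*0|
= |(-25) - 0| = 25

25


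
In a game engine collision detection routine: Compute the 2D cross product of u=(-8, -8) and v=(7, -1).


u x v = u_x*v_y - u_y*v_x = (-8)*(-1) - (-8)*7
= 8 - (-56) = 64

64


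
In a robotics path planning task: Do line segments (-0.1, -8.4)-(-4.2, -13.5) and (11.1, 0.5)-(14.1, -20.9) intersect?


Cross products: d1=-266.38, d2=-369.42, d3=20.63, d4=123.67
d1*d2 < 0 and d3*d4 < 0? no

No, they don't intersect


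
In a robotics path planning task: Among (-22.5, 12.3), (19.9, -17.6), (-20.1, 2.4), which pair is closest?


d(P0,P1) = 51.8823, d(P0,P2) = 10.1868, d(P1,P2) = 44.7214
Closest: P0 and P2

Closest pair: (-22.5, 12.3) and (-20.1, 2.4), distance = 10.1868


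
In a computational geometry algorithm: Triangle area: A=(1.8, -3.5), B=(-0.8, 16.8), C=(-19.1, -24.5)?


Area = |x_A(y_B-y_C) + x_B(y_C-y_A) + x_C(y_A-y_B)|/2
= |74.34 + 16.8 + 387.73|/2
= 478.87/2 = 239.435

239.435


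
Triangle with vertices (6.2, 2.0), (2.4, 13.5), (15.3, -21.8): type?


Side lengths squared: AB^2=146.69, BC^2=1412.5, CA^2=649.25
Sorted: [146.69, 649.25, 1412.5]
By sides: Scalene, By angles: Obtuse

Scalene, Obtuse


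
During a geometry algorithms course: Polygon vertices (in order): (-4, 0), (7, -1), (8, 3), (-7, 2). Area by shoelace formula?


Shoelace sum: ((-4)*(-1) - 7*0) + (7*3 - 8*(-1)) + (8*2 - (-7)*3) + ((-7)*0 - (-4)*2)
= 78
Area = |78|/2 = 39

39


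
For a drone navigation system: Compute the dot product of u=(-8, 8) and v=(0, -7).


u . v = u_x*v_x + u_y*v_y = (-8)*0 + 8*(-7)
= 0 + (-56) = -56

-56


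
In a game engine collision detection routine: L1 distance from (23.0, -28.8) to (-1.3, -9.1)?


|23-(-1.3)| + |(-28.8)-(-9.1)| = 24.3 + 19.7 = 44

44


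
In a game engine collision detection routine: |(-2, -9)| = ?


|u| = sqrt((-2)^2 + (-9)^2) = sqrt(85) = 9.2195

9.2195


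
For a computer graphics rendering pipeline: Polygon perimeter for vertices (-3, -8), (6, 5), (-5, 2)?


Sides: (-3, -8)->(6, 5): sqrt(250) = 15.811388, (6, 5)->(-5, 2): sqrt(130) = 11.401754, (-5, 2)->(-3, -8): sqrt(104) = 10.198039
Sum = 37.411181
Perimeter = 37.4112

37.4112


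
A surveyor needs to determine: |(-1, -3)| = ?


|u| = sqrt((-1)^2 + (-3)^2) = sqrt(10) = 3.1623

3.1623


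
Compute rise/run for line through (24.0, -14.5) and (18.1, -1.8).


slope = (y2-y1)/(x2-x1) = ((-1.8)-(-14.5))/(18.1-24) = 12.7/(-5.9) = -2.1525

-2.1525


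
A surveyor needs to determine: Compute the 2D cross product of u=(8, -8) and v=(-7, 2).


u x v = u_x*v_y - u_y*v_x = 8*2 - (-8)*(-7)
= 16 - 56 = -40

-40


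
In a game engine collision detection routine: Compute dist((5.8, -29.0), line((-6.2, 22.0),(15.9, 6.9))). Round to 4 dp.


|cross product| = 945.9
|line direction| = sqrt(716.42) = 26.766
Distance = 945.9/sqrt(716.42) = 35.3396

35.3396


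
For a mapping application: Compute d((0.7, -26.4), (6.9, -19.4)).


dx=6.2, dy=7
d^2 = 6.2^2 + 7^2 = 87.44
d = sqrt(87.44) = 9.3509

9.3509


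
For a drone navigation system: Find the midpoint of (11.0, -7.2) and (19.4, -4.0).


M = ((11+19.4)/2, ((-7.2)+(-4))/2)
= (15.2, -5.6)

(15.2, -5.6)


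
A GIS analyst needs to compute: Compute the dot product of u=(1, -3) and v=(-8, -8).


u . v = u_x*v_x + u_y*v_y = 1*(-8) + (-3)*(-8)
= (-8) + 24 = 16

16


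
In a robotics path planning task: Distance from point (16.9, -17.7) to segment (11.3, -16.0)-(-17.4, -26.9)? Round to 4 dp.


Project P onto AB: t = 0 (clamped to [0,1])
Closest point on segment: (11.3, -16)
Distance: 5.8523

5.8523


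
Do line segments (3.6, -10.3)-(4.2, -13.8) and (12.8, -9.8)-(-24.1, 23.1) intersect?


Cross products: d1=321.13, d2=430.54, d3=32.5, d4=-76.91
d1*d2 < 0 and d3*d4 < 0? no

No, they don't intersect


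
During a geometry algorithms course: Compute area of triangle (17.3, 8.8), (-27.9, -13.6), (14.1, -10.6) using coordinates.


Area = |x_A(y_B-y_C) + x_B(y_C-y_A) + x_C(y_A-y_B)|/2
= |(-51.9) + 541.26 + 315.84|/2
= 805.2/2 = 402.6

402.6


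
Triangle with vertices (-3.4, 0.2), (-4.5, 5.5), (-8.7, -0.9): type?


Side lengths squared: AB^2=29.3, BC^2=58.6, CA^2=29.3
Sorted: [29.3, 29.3, 58.6]
By sides: Isosceles, By angles: Right

Isosceles, Right


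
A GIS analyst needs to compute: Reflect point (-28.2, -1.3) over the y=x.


Reflection over y=x: (x,y) -> (y,x)
(-28.2, -1.3) -> (-1.3, -28.2)

(-1.3, -28.2)


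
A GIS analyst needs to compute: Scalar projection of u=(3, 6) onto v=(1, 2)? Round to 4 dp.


u.v = 15, |v| = sqrt(5) = 2.2361
Scalar projection = u.v / |v| = 15 / sqrt(5) = 6.7082

6.7082


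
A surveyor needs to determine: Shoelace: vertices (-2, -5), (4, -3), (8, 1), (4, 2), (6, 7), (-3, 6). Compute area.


Shoelace sum: ((-2)*(-3) - 4*(-5)) + (4*1 - 8*(-3)) + (8*2 - 4*1) + (4*7 - 6*2) + (6*6 - (-3)*7) + ((-3)*(-5) - (-2)*6)
= 166
Area = |166|/2 = 83

83


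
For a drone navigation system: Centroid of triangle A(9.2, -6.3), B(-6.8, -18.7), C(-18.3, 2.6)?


Centroid = ((x_A+x_B+x_C)/3, (y_A+y_B+y_C)/3)
= ((9.2+(-6.8)+(-18.3))/3, ((-6.3)+(-18.7)+2.6)/3)
= (-5.3, -7.4667)

(-5.3, -7.4667)


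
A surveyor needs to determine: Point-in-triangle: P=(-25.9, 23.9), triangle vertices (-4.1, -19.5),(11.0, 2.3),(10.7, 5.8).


Cross products: AB x AP = 1130.58, BC x BP = 122.67, CA x CP = -1193.86
All same sign? no

No, outside


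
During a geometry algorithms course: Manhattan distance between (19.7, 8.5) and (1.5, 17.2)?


|19.7-1.5| + |8.5-17.2| = 18.2 + 8.7 = 26.9

26.9


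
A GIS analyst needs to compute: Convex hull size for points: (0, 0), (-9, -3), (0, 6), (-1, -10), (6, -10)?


Convex hull vertices (CCW): (-9, -3), (-1, -10), (6, -10), (0, 6)
Count = 4

4


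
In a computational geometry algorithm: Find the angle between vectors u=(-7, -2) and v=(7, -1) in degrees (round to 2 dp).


u.v = -47, |u| = sqrt(53) = 7.2801, |v| = sqrt(50) = 7.0711
cos(theta) = u.v/(|u||v|) = -47/sqrt(2650) = -0.913009
theta = acos(-0.913009) = 155.92 degrees

155.92 degrees


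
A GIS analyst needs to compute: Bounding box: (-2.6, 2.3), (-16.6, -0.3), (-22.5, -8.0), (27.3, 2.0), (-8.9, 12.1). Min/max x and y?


x range: [-22.5, 27.3]
y range: [-8, 12.1]
Bounding box: (-22.5,-8) to (27.3,12.1)

(-22.5,-8) to (27.3,12.1)


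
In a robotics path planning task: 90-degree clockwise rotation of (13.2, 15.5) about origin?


90° CW: (x,y) -> (y, -x)
(13.2,15.5) -> (15.5, -13.2)

(15.5, -13.2)


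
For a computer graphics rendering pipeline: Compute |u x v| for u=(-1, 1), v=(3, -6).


|u x v| = |(-1)*(-6) - 1*3|
= |6 - 3| = 3

3


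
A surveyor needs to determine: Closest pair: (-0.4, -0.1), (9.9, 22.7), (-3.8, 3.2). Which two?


d(P0,P1) = 25.0186, d(P0,P2) = 4.7381, d(P1,P2) = 23.8315
Closest: P0 and P2

Closest pair: (-0.4, -0.1) and (-3.8, 3.2), distance = 4.7381


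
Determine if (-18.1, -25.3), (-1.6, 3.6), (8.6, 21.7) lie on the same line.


Cross product: ((-1.6)-(-18.1))*(21.7-(-25.3)) - (3.6-(-25.3))*(8.6-(-18.1))
= 3.87

No, not collinear


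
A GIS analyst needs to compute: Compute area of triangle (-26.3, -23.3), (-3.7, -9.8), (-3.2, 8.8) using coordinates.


Area = |x_A(y_B-y_C) + x_B(y_C-y_A) + x_C(y_A-y_B)|/2
= |489.18 + (-118.77) + 43.2|/2
= 413.61/2 = 206.805

206.805


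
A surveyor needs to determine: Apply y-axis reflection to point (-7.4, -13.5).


Reflection over y-axis: (x,y) -> (-x,y)
(-7.4, -13.5) -> (7.4, -13.5)

(7.4, -13.5)


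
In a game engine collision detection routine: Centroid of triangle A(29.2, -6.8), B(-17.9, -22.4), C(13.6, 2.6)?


Centroid = ((x_A+x_B+x_C)/3, (y_A+y_B+y_C)/3)
= ((29.2+(-17.9)+13.6)/3, ((-6.8)+(-22.4)+2.6)/3)
= (8.3, -8.8667)

(8.3, -8.8667)


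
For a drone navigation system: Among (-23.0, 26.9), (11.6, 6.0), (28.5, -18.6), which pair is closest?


d(P0,P1) = 40.4224, d(P0,P2) = 68.7204, d(P1,P2) = 29.8458
Closest: P1 and P2

Closest pair: (11.6, 6.0) and (28.5, -18.6), distance = 29.8458


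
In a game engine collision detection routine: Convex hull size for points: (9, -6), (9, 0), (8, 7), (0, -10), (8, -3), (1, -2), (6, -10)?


Convex hull vertices (CCW): (0, -10), (6, -10), (9, -6), (9, 0), (8, 7), (1, -2)
Count = 6

6


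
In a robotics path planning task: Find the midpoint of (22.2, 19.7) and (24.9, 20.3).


M = ((22.2+24.9)/2, (19.7+20.3)/2)
= (23.55, 20)

(23.55, 20)


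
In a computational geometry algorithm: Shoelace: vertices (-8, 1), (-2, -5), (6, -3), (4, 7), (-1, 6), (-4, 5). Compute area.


Shoelace sum: ((-8)*(-5) - (-2)*1) + ((-2)*(-3) - 6*(-5)) + (6*7 - 4*(-3)) + (4*6 - (-1)*7) + ((-1)*5 - (-4)*6) + ((-4)*1 - (-8)*5)
= 218
Area = |218|/2 = 109

109


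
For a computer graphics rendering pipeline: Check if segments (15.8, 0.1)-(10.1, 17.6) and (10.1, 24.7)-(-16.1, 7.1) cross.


Cross products: d1=744.84, d2=186.02, d3=-40.47, d4=518.35
d1*d2 < 0 and d3*d4 < 0? no

No, they don't intersect


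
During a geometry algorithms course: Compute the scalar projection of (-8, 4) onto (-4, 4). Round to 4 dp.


u.v = 48, |v| = sqrt(32) = 5.6569
Scalar projection = u.v / |v| = 48 / sqrt(32) = 8.4853

8.4853


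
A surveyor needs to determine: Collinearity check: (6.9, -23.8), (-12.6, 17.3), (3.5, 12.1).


Cross product: ((-12.6)-6.9)*(12.1-(-23.8)) - (17.3-(-23.8))*(3.5-6.9)
= -560.31

No, not collinear


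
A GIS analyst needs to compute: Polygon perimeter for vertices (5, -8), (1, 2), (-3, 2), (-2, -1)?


Sides: (5, -8)->(1, 2): sqrt(116) = 10.77033, (1, 2)->(-3, 2): sqrt(16) = 4, (-3, 2)->(-2, -1): sqrt(10) = 3.162278, (-2, -1)->(5, -8): sqrt(98) = 9.899495
Sum = 27.832103
Perimeter = 27.8321

27.8321


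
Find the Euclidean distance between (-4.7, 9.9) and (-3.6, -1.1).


dx=1.1, dy=-11
d^2 = 1.1^2 + (-11)^2 = 122.21
d = sqrt(122.21) = 11.0549

11.0549


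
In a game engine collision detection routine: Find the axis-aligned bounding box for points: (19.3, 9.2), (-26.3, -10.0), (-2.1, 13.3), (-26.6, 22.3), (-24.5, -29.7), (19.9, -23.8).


x range: [-26.6, 19.9]
y range: [-29.7, 22.3]
Bounding box: (-26.6,-29.7) to (19.9,22.3)

(-26.6,-29.7) to (19.9,22.3)


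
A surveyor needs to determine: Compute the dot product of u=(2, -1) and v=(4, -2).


u . v = u_x*v_x + u_y*v_y = 2*4 + (-1)*(-2)
= 8 + 2 = 10

10


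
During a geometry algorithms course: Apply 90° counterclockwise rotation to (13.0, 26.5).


90° CCW: (x,y) -> (-y, x)
(13,26.5) -> (-26.5, 13)

(-26.5, 13)


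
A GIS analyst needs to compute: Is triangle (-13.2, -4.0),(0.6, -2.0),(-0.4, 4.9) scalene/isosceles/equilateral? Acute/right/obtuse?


Side lengths squared: AB^2=194.44, BC^2=48.61, CA^2=243.05
Sorted: [48.61, 194.44, 243.05]
By sides: Scalene, By angles: Right

Scalene, Right


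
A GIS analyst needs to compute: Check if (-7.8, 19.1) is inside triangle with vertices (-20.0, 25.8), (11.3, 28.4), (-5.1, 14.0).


Cross products: AB x AP = -241.43, BC x BP = -122.52, CA x CP = -44.13
All same sign? yes

Yes, inside


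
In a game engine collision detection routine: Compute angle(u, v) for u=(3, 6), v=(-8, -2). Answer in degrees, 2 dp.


u.v = -36, |u| = sqrt(45) = 6.7082, |v| = sqrt(68) = 8.2462
cos(theta) = u.v/(|u||v|) = -36/sqrt(3060) = -0.650791
theta = acos(-0.650791) = 130.6 degrees

130.6 degrees


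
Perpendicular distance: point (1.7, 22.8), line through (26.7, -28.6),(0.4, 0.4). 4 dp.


|cross product| = 626.82
|line direction| = sqrt(1532.69) = 39.1496
Distance = 626.82/sqrt(1532.69) = 16.0109

16.0109


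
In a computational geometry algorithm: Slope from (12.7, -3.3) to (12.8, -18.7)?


slope = (y2-y1)/(x2-x1) = ((-18.7)-(-3.3))/(12.8-12.7) = (-15.4)/0.1 = -154

-154


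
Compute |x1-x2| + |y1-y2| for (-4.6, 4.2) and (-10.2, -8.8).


|(-4.6)-(-10.2)| + |4.2-(-8.8)| = 5.6 + 13 = 18.6

18.6


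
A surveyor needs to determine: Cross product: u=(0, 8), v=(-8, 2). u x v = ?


u x v = u_x*v_y - u_y*v_x = 0*2 - 8*(-8)
= 0 - (-64) = 64

64


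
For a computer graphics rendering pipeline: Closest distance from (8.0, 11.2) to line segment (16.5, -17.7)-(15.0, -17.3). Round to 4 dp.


Project P onto AB: t = 1 (clamped to [0,1])
Closest point on segment: (15, -17.3)
Distance: 29.3471

29.3471


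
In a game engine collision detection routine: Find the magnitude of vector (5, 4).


|u| = sqrt(5^2 + 4^2) = sqrt(41) = 6.4031

6.4031


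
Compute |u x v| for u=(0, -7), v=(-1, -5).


|u x v| = |0*(-5) - (-7)*(-1)|
= |0 - 7| = 7

7


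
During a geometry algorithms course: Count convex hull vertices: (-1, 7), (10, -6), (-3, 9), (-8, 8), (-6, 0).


Convex hull vertices (CCW): (-8, 8), (-6, 0), (10, -6), (-1, 7), (-3, 9)
Count = 5

5


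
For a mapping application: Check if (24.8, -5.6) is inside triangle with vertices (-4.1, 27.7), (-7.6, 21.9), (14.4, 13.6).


Cross products: AB x AP = 284.17, BC x BP = -336.08, CA x CP = 208.56
All same sign? no

No, outside


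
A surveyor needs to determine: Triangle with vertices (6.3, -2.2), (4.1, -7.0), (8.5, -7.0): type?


Side lengths squared: AB^2=27.88, BC^2=19.36, CA^2=27.88
Sorted: [19.36, 27.88, 27.88]
By sides: Isosceles, By angles: Acute

Isosceles, Acute


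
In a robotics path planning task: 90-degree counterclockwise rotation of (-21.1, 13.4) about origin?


90° CCW: (x,y) -> (-y, x)
(-21.1,13.4) -> (-13.4, -21.1)

(-13.4, -21.1)


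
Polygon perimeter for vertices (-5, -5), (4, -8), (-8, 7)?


Sides: (-5, -5)->(4, -8): sqrt(90) = 9.486833, (4, -8)->(-8, 7): sqrt(369) = 19.209373, (-8, 7)->(-5, -5): sqrt(153) = 12.369317
Sum = 41.065523
Perimeter = 41.0655

41.0655


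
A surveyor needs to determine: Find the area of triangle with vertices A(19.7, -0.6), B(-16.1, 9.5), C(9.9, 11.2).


Area = |x_A(y_B-y_C) + x_B(y_C-y_A) + x_C(y_A-y_B)|/2
= |(-33.49) + (-189.98) + (-99.99)|/2
= 323.46/2 = 161.73

161.73


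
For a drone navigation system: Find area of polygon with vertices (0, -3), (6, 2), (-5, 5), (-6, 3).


Shoelace sum: (0*2 - 6*(-3)) + (6*5 - (-5)*2) + ((-5)*3 - (-6)*5) + ((-6)*(-3) - 0*3)
= 91
Area = |91|/2 = 45.5

45.5


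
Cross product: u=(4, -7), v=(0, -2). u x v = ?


u x v = u_x*v_y - u_y*v_x = 4*(-2) - (-7)*0
= (-8) - 0 = -8

-8


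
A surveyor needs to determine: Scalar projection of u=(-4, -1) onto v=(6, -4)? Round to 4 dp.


u.v = -20, |v| = sqrt(52) = 7.2111
Scalar projection = u.v / |v| = -20 / sqrt(52) = -2.7735

-2.7735


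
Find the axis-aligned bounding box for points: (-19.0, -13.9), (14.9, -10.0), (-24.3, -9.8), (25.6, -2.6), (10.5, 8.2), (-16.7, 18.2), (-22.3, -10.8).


x range: [-24.3, 25.6]
y range: [-13.9, 18.2]
Bounding box: (-24.3,-13.9) to (25.6,18.2)

(-24.3,-13.9) to (25.6,18.2)


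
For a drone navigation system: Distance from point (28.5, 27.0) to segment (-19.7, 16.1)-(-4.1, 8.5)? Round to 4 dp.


Project P onto AB: t = 1 (clamped to [0,1])
Closest point on segment: (-4.1, 8.5)
Distance: 37.4835

37.4835


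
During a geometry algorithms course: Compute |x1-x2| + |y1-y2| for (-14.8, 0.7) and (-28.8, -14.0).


|(-14.8)-(-28.8)| + |0.7-(-14)| = 14 + 14.7 = 28.7

28.7


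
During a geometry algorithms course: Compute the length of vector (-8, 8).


|u| = sqrt((-8)^2 + 8^2) = sqrt(128) = 11.3137

11.3137


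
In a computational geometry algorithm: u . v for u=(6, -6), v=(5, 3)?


u . v = u_x*v_x + u_y*v_y = 6*5 + (-6)*3
= 30 + (-18) = 12

12


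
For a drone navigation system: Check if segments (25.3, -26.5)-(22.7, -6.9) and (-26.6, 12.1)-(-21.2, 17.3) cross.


Cross products: d1=-478.32, d2=-358.96, d3=916.88, d4=797.52
d1*d2 < 0 and d3*d4 < 0? no

No, they don't intersect


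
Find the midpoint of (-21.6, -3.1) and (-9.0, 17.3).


M = (((-21.6)+(-9))/2, ((-3.1)+17.3)/2)
= (-15.3, 7.1)

(-15.3, 7.1)


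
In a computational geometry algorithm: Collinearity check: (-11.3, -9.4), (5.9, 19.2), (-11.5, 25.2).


Cross product: (5.9-(-11.3))*(25.2-(-9.4)) - (19.2-(-9.4))*((-11.5)-(-11.3))
= 600.84

No, not collinear


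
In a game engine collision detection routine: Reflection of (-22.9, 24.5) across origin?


Reflection over origin: (x,y) -> (-x,-y)
(-22.9, 24.5) -> (22.9, -24.5)

(22.9, -24.5)


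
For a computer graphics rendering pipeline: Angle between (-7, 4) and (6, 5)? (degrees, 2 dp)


u.v = -22, |u| = sqrt(65) = 8.0623, |v| = sqrt(61) = 7.8102
cos(theta) = u.v/(|u||v|) = -22/sqrt(3965) = -0.349382
theta = acos(-0.349382) = 110.45 degrees

110.45 degrees


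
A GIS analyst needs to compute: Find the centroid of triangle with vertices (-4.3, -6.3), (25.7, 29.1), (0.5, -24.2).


Centroid = ((x_A+x_B+x_C)/3, (y_A+y_B+y_C)/3)
= (((-4.3)+25.7+0.5)/3, ((-6.3)+29.1+(-24.2))/3)
= (7.3, -0.4667)

(7.3, -0.4667)


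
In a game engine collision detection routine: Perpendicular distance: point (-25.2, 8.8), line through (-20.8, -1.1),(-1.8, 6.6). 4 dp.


|cross product| = 221.98
|line direction| = sqrt(420.29) = 20.501
Distance = 221.98/sqrt(420.29) = 10.8278

10.8278


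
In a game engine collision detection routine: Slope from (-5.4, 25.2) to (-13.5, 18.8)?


slope = (y2-y1)/(x2-x1) = (18.8-25.2)/((-13.5)-(-5.4)) = (-6.4)/(-8.1) = 0.7901

0.7901


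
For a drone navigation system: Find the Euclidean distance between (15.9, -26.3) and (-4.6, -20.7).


dx=-20.5, dy=5.6
d^2 = (-20.5)^2 + 5.6^2 = 451.61
d = sqrt(451.61) = 21.2511

21.2511


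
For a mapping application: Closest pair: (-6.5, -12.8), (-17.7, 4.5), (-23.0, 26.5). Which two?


d(P0,P1) = 20.609, d(P0,P2) = 42.6232, d(P1,P2) = 22.6294
Closest: P0 and P1

Closest pair: (-6.5, -12.8) and (-17.7, 4.5), distance = 20.609


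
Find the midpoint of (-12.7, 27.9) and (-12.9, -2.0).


M = (((-12.7)+(-12.9))/2, (27.9+(-2))/2)
= (-12.8, 12.95)

(-12.8, 12.95)


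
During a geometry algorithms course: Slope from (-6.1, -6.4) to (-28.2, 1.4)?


slope = (y2-y1)/(x2-x1) = (1.4-(-6.4))/((-28.2)-(-6.1)) = 7.8/(-22.1) = -0.3529

-0.3529


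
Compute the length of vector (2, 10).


|u| = sqrt(2^2 + 10^2) = sqrt(104) = 10.198

10.198


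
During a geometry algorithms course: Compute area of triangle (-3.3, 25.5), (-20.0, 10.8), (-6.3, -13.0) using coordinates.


Area = |x_A(y_B-y_C) + x_B(y_C-y_A) + x_C(y_A-y_B)|/2
= |(-78.54) + 770 + (-92.61)|/2
= 598.85/2 = 299.425

299.425


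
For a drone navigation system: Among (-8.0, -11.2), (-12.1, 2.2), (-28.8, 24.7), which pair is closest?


d(P0,P1) = 14.0132, d(P0,P2) = 41.4904, d(P1,P2) = 28.0203
Closest: P0 and P1

Closest pair: (-8.0, -11.2) and (-12.1, 2.2), distance = 14.0132


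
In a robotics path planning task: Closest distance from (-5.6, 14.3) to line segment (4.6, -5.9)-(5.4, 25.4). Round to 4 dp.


Project P onto AB: t = 0.6366 (clamped to [0,1])
Closest point on segment: (5.1093, 14.0263)
Distance: 10.7128

10.7128


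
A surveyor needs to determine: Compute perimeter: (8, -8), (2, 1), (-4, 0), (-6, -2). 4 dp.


Sides: (8, -8)->(2, 1): sqrt(117) = 10.816654, (2, 1)->(-4, 0): sqrt(37) = 6.082763, (-4, 0)->(-6, -2): sqrt(8) = 2.828427, (-6, -2)->(8, -8): sqrt(232) = 15.231546
Sum = 34.95939
Perimeter = 34.9594

34.9594


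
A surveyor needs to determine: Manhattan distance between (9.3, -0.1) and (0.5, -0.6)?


|9.3-0.5| + |(-0.1)-(-0.6)| = 8.8 + 0.5 = 9.3

9.3


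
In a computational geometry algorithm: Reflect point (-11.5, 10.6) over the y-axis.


Reflection over y-axis: (x,y) -> (-x,y)
(-11.5, 10.6) -> (11.5, 10.6)

(11.5, 10.6)


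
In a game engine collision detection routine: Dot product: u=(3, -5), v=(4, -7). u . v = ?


u . v = u_x*v_x + u_y*v_y = 3*4 + (-5)*(-7)
= 12 + 35 = 47

47


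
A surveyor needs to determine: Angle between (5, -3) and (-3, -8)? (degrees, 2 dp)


u.v = 9, |u| = sqrt(34) = 5.831, |v| = sqrt(73) = 8.544
cos(theta) = u.v/(|u||v|) = 9/sqrt(2482) = 0.180652
theta = acos(0.180652) = 79.59 degrees

79.59 degrees


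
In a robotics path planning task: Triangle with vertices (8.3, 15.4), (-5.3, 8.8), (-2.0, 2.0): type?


Side lengths squared: AB^2=228.52, BC^2=57.13, CA^2=285.65
Sorted: [57.13, 228.52, 285.65]
By sides: Scalene, By angles: Right

Scalene, Right


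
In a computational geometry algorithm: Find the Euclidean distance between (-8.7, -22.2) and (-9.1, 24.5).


dx=-0.4, dy=46.7
d^2 = (-0.4)^2 + 46.7^2 = 2181.05
d = sqrt(2181.05) = 46.7017

46.7017


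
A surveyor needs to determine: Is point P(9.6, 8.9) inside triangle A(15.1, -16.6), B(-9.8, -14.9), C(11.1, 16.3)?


Cross products: AB x AP = -625.6, BC x BP = -107.86, CA x CP = -78.95
All same sign? yes

Yes, inside


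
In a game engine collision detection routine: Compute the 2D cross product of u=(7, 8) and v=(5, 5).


u x v = u_x*v_y - u_y*v_x = 7*5 - 8*5
= 35 - 40 = -5

-5


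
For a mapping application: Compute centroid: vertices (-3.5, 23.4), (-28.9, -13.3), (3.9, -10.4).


Centroid = ((x_A+x_B+x_C)/3, (y_A+y_B+y_C)/3)
= (((-3.5)+(-28.9)+3.9)/3, (23.4+(-13.3)+(-10.4))/3)
= (-9.5, -0.1)

(-9.5, -0.1)


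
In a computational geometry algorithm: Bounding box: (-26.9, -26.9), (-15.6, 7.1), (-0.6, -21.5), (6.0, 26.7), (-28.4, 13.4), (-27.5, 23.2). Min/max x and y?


x range: [-28.4, 6]
y range: [-26.9, 26.7]
Bounding box: (-28.4,-26.9) to (6,26.7)

(-28.4,-26.9) to (6,26.7)


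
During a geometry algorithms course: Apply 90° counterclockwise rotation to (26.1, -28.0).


90° CCW: (x,y) -> (-y, x)
(26.1,-28) -> (28, 26.1)

(28, 26.1)


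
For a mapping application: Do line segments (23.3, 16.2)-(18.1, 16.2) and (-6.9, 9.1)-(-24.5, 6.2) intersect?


Cross products: d1=-37.38, d2=-52.46, d3=36.92, d4=52
d1*d2 < 0 and d3*d4 < 0? no

No, they don't intersect


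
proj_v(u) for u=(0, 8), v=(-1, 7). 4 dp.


u.v = 56, |v| = sqrt(50) = 7.0711
Scalar projection = u.v / |v| = 56 / sqrt(50) = 7.9196

7.9196


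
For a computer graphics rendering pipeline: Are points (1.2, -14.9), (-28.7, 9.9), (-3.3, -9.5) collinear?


Cross product: ((-28.7)-1.2)*((-9.5)-(-14.9)) - (9.9-(-14.9))*((-3.3)-1.2)
= -49.86

No, not collinear


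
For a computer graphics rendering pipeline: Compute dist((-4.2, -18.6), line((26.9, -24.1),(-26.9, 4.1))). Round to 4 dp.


|cross product| = 581.12
|line direction| = sqrt(3689.68) = 60.7427
Distance = 581.12/sqrt(3689.68) = 9.5669

9.5669


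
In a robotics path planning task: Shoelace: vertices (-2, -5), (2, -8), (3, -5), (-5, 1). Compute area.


Shoelace sum: ((-2)*(-8) - 2*(-5)) + (2*(-5) - 3*(-8)) + (3*1 - (-5)*(-5)) + ((-5)*(-5) - (-2)*1)
= 45
Area = |45|/2 = 22.5

22.5


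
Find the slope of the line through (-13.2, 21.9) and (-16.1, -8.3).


slope = (y2-y1)/(x2-x1) = ((-8.3)-21.9)/((-16.1)-(-13.2)) = (-30.2)/(-2.9) = 10.4138

10.4138


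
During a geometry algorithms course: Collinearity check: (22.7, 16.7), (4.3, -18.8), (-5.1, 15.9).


Cross product: (4.3-22.7)*(15.9-16.7) - ((-18.8)-16.7)*((-5.1)-22.7)
= -972.18

No, not collinear


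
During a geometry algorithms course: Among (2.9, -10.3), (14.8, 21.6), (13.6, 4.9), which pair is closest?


d(P0,P1) = 34.0473, d(P0,P2) = 18.5884, d(P1,P2) = 16.7431
Closest: P1 and P2

Closest pair: (14.8, 21.6) and (13.6, 4.9), distance = 16.7431


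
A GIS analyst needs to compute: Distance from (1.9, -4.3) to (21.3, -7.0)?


dx=19.4, dy=-2.7
d^2 = 19.4^2 + (-2.7)^2 = 383.65
d = sqrt(383.65) = 19.587

19.587


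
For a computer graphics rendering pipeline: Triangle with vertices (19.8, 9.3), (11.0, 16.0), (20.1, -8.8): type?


Side lengths squared: AB^2=122.33, BC^2=697.85, CA^2=327.7
Sorted: [122.33, 327.7, 697.85]
By sides: Scalene, By angles: Obtuse

Scalene, Obtuse


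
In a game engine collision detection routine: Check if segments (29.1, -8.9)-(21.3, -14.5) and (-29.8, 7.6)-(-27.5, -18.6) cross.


Cross products: d1=1505.23, d2=1287.99, d3=-458.54, d4=-241.3
d1*d2 < 0 and d3*d4 < 0? no

No, they don't intersect


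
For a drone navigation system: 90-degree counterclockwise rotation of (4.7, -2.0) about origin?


90° CCW: (x,y) -> (-y, x)
(4.7,-2) -> (2, 4.7)

(2, 4.7)


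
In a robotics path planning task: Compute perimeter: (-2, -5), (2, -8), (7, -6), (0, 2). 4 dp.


Sides: (-2, -5)->(2, -8): sqrt(25) = 5, (2, -8)->(7, -6): sqrt(29) = 5.385165, (7, -6)->(0, 2): sqrt(113) = 10.630146, (0, 2)->(-2, -5): sqrt(53) = 7.28011
Sum = 28.295421
Perimeter = 28.2954

28.2954


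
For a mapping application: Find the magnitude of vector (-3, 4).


|u| = sqrt((-3)^2 + 4^2) = sqrt(25) = 5

5


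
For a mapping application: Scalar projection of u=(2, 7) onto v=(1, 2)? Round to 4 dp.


u.v = 16, |v| = sqrt(5) = 2.2361
Scalar projection = u.v / |v| = 16 / sqrt(5) = 7.1554

7.1554


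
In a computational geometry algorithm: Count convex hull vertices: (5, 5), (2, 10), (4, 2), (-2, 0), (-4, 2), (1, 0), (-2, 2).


Convex hull vertices (CCW): (-4, 2), (-2, 0), (1, 0), (4, 2), (5, 5), (2, 10)
Count = 6

6


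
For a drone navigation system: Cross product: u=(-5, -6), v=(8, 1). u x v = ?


u x v = u_x*v_y - u_y*v_x = (-5)*1 - (-6)*8
= (-5) - (-48) = 43

43


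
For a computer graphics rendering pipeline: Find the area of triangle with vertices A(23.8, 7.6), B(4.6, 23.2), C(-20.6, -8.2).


Area = |x_A(y_B-y_C) + x_B(y_C-y_A) + x_C(y_A-y_B)|/2
= |747.32 + (-72.68) + 321.36|/2
= 996/2 = 498

498


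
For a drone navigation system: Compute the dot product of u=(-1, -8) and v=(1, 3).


u . v = u_x*v_x + u_y*v_y = (-1)*1 + (-8)*3
= (-1) + (-24) = -25

-25


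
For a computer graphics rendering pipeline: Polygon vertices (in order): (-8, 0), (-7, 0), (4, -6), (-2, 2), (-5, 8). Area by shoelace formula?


Shoelace sum: ((-8)*0 - (-7)*0) + ((-7)*(-6) - 4*0) + (4*2 - (-2)*(-6)) + ((-2)*8 - (-5)*2) + ((-5)*0 - (-8)*8)
= 96
Area = |96|/2 = 48

48


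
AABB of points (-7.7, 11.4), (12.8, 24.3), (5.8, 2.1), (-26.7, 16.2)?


x range: [-26.7, 12.8]
y range: [2.1, 24.3]
Bounding box: (-26.7,2.1) to (12.8,24.3)

(-26.7,2.1) to (12.8,24.3)


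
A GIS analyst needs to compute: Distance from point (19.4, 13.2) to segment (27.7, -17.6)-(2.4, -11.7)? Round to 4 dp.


Project P onto AB: t = 0.5804 (clamped to [0,1])
Closest point on segment: (13.016, -14.1757)
Distance: 28.1102

28.1102


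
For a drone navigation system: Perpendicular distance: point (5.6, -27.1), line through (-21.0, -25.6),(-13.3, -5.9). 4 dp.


|cross product| = 535.57
|line direction| = sqrt(447.38) = 21.1514
Distance = 535.57/sqrt(447.38) = 25.3208

25.3208


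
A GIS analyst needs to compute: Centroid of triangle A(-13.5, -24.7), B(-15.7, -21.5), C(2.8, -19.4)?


Centroid = ((x_A+x_B+x_C)/3, (y_A+y_B+y_C)/3)
= (((-13.5)+(-15.7)+2.8)/3, ((-24.7)+(-21.5)+(-19.4))/3)
= (-8.8, -21.8667)

(-8.8, -21.8667)


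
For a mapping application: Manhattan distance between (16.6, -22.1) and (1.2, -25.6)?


|16.6-1.2| + |(-22.1)-(-25.6)| = 15.4 + 3.5 = 18.9

18.9


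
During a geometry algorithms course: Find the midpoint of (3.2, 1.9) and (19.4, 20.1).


M = ((3.2+19.4)/2, (1.9+20.1)/2)
= (11.3, 11)

(11.3, 11)


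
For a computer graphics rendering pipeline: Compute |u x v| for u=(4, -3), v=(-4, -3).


|u x v| = |4*(-3) - (-3)*(-4)|
= |(-12) - 12| = 24

24


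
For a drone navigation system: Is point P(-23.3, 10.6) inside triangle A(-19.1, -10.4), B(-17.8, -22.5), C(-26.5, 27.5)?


Cross products: AB x AP = -23.52, BC x BP = -12.97, CA x CP = -3.78
All same sign? yes

Yes, inside


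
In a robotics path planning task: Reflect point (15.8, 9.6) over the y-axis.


Reflection over y-axis: (x,y) -> (-x,y)
(15.8, 9.6) -> (-15.8, 9.6)

(-15.8, 9.6)


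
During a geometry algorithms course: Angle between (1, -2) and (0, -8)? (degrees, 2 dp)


u.v = 16, |u| = sqrt(5) = 2.2361, |v| = sqrt(64) = 8
cos(theta) = u.v/(|u||v|) = 16/sqrt(320) = 0.894427
theta = acos(0.894427) = 26.57 degrees

26.57 degrees


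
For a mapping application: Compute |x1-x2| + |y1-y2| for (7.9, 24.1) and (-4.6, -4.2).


|7.9-(-4.6)| + |24.1-(-4.2)| = 12.5 + 28.3 = 40.8

40.8


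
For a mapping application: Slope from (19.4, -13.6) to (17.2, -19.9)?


slope = (y2-y1)/(x2-x1) = ((-19.9)-(-13.6))/(17.2-19.4) = (-6.3)/(-2.2) = 2.8636

2.8636


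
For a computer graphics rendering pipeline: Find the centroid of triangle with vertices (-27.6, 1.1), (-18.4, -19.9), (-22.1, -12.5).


Centroid = ((x_A+x_B+x_C)/3, (y_A+y_B+y_C)/3)
= (((-27.6)+(-18.4)+(-22.1))/3, (1.1+(-19.9)+(-12.5))/3)
= (-22.7, -10.4333)

(-22.7, -10.4333)


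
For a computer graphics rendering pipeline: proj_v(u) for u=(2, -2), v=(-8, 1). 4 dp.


u.v = -18, |v| = sqrt(65) = 8.0623
Scalar projection = u.v / |v| = -18 / sqrt(65) = -2.2326

-2.2326


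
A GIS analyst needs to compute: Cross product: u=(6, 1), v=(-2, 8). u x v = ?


u x v = u_x*v_y - u_y*v_x = 6*8 - 1*(-2)
= 48 - (-2) = 50

50


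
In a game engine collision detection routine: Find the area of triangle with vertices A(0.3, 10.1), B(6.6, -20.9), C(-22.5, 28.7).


Area = |x_A(y_B-y_C) + x_B(y_C-y_A) + x_C(y_A-y_B)|/2
= |(-14.88) + 122.76 + (-697.5)|/2
= 589.62/2 = 294.81

294.81


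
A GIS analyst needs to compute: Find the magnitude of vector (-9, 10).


|u| = sqrt((-9)^2 + 10^2) = sqrt(181) = 13.4536

13.4536


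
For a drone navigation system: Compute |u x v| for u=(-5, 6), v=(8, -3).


|u x v| = |(-5)*(-3) - 6*8|
= |15 - 48| = 33

33


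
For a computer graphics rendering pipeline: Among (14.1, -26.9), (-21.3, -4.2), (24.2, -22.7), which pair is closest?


d(P0,P1) = 42.0529, d(P0,P2) = 10.9385, d(P1,P2) = 49.1172
Closest: P0 and P2

Closest pair: (14.1, -26.9) and (24.2, -22.7), distance = 10.9385


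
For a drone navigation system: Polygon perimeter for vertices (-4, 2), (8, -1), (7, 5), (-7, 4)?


Sides: (-4, 2)->(8, -1): sqrt(153) = 12.369317, (8, -1)->(7, 5): sqrt(37) = 6.082763, (7, 5)->(-7, 4): sqrt(197) = 14.035669, (-7, 4)->(-4, 2): sqrt(13) = 3.605551
Sum = 36.0933
Perimeter = 36.0933

36.0933


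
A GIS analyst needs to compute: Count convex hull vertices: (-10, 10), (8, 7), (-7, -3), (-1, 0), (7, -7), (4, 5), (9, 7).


Convex hull vertices (CCW): (-10, 10), (-7, -3), (7, -7), (9, 7)
Count = 4

4


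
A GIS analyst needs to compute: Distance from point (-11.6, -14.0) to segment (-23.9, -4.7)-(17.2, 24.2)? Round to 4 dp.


Project P onto AB: t = 0.0938 (clamped to [0,1])
Closest point on segment: (-20.0453, -1.9895)
Distance: 14.6825

14.6825


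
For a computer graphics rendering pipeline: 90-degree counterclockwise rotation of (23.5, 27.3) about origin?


90° CCW: (x,y) -> (-y, x)
(23.5,27.3) -> (-27.3, 23.5)

(-27.3, 23.5)


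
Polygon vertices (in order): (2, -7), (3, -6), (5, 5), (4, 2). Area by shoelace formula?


Shoelace sum: (2*(-6) - 3*(-7)) + (3*5 - 5*(-6)) + (5*2 - 4*5) + (4*(-7) - 2*2)
= 12
Area = |12|/2 = 6

6


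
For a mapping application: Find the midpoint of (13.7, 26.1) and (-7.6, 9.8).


M = ((13.7+(-7.6))/2, (26.1+9.8)/2)
= (3.05, 17.95)

(3.05, 17.95)


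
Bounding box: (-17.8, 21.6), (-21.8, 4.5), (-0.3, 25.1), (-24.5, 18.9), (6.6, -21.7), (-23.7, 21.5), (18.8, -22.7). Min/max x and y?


x range: [-24.5, 18.8]
y range: [-22.7, 25.1]
Bounding box: (-24.5,-22.7) to (18.8,25.1)

(-24.5,-22.7) to (18.8,25.1)


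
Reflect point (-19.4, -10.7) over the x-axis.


Reflection over x-axis: (x,y) -> (x,-y)
(-19.4, -10.7) -> (-19.4, 10.7)

(-19.4, 10.7)


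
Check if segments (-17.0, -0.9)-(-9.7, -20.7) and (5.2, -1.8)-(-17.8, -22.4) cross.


Cross products: d1=-478.02, d2=127.76, d3=432.99, d4=-172.79
d1*d2 < 0 and d3*d4 < 0? yes

Yes, they intersect


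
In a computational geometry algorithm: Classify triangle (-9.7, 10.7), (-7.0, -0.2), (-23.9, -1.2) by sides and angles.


Side lengths squared: AB^2=126.1, BC^2=286.61, CA^2=343.25
Sorted: [126.1, 286.61, 343.25]
By sides: Scalene, By angles: Acute

Scalene, Acute


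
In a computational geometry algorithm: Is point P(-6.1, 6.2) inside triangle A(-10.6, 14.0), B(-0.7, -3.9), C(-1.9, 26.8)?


Cross products: AB x AP = 3.33, BC x BP = 153.66, CA x CP = 125.46
All same sign? yes

Yes, inside


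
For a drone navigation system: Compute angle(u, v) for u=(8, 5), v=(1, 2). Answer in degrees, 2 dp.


u.v = 18, |u| = sqrt(89) = 9.434, |v| = sqrt(5) = 2.2361
cos(theta) = u.v/(|u||v|) = 18/sqrt(445) = 0.853282
theta = acos(0.853282) = 31.43 degrees

31.43 degrees


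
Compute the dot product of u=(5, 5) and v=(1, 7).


u . v = u_x*v_x + u_y*v_y = 5*1 + 5*7
= 5 + 35 = 40

40


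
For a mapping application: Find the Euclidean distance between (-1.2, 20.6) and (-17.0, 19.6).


dx=-15.8, dy=-1
d^2 = (-15.8)^2 + (-1)^2 = 250.64
d = sqrt(250.64) = 15.8316

15.8316


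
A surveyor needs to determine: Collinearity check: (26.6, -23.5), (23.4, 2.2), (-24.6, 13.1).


Cross product: (23.4-26.6)*(13.1-(-23.5)) - (2.2-(-23.5))*((-24.6)-26.6)
= 1198.72

No, not collinear


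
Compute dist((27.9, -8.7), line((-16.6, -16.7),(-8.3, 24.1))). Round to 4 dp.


|cross product| = 1749.2
|line direction| = sqrt(1733.53) = 41.6357
Distance = 1749.2/sqrt(1733.53) = 42.012

42.012


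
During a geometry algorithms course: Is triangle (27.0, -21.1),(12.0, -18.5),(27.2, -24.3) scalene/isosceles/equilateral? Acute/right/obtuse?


Side lengths squared: AB^2=231.76, BC^2=264.68, CA^2=10.28
Sorted: [10.28, 231.76, 264.68]
By sides: Scalene, By angles: Obtuse

Scalene, Obtuse


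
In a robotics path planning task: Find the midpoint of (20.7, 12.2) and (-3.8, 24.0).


M = ((20.7+(-3.8))/2, (12.2+24)/2)
= (8.45, 18.1)

(8.45, 18.1)


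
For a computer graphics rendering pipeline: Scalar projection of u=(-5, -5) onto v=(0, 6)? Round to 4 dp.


u.v = -30, |v| = sqrt(36) = 6
Scalar projection = u.v / |v| = -30 / sqrt(36) = -5

-5


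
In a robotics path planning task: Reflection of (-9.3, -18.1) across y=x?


Reflection over y=x: (x,y) -> (y,x)
(-9.3, -18.1) -> (-18.1, -9.3)

(-18.1, -9.3)


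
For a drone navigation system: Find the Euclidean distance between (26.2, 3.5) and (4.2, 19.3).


dx=-22, dy=15.8
d^2 = (-22)^2 + 15.8^2 = 733.64
d = sqrt(733.64) = 27.0858

27.0858


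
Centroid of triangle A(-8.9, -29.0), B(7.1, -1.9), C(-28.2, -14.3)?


Centroid = ((x_A+x_B+x_C)/3, (y_A+y_B+y_C)/3)
= (((-8.9)+7.1+(-28.2))/3, ((-29)+(-1.9)+(-14.3))/3)
= (-10, -15.0667)

(-10, -15.0667)


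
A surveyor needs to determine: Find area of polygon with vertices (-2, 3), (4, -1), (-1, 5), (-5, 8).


Shoelace sum: ((-2)*(-1) - 4*3) + (4*5 - (-1)*(-1)) + ((-1)*8 - (-5)*5) + ((-5)*3 - (-2)*8)
= 27
Area = |27|/2 = 13.5

13.5


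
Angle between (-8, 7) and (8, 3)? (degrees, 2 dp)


u.v = -43, |u| = sqrt(113) = 10.6301, |v| = sqrt(73) = 8.544
cos(theta) = u.v/(|u||v|) = -43/sqrt(8249) = -0.473443
theta = acos(-0.473443) = 118.26 degrees

118.26 degrees


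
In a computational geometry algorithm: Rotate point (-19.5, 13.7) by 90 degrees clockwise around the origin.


90° CW: (x,y) -> (y, -x)
(-19.5,13.7) -> (13.7, 19.5)

(13.7, 19.5)


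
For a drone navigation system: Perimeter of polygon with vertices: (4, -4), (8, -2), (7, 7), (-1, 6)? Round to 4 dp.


Sides: (4, -4)->(8, -2): sqrt(20) = 4.472136, (8, -2)->(7, 7): sqrt(82) = 9.055385, (7, 7)->(-1, 6): sqrt(65) = 8.062258, (-1, 6)->(4, -4): sqrt(125) = 11.18034
Sum = 32.770119
Perimeter = 32.7701

32.7701


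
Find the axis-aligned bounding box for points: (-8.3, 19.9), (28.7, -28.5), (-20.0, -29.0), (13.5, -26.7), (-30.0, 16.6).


x range: [-30, 28.7]
y range: [-29, 19.9]
Bounding box: (-30,-29) to (28.7,19.9)

(-30,-29) to (28.7,19.9)


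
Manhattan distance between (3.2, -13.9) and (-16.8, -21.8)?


|3.2-(-16.8)| + |(-13.9)-(-21.8)| = 20 + 7.9 = 27.9

27.9


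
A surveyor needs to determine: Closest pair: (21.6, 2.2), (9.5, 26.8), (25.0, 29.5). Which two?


d(P0,P1) = 27.4148, d(P0,P2) = 27.5109, d(P1,P2) = 15.7334
Closest: P1 and P2

Closest pair: (9.5, 26.8) and (25.0, 29.5), distance = 15.7334


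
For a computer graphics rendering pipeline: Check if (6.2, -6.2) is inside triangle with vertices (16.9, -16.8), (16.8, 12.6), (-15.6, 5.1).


Cross products: AB x AP = 313.52, BC x BP = 529.62, CA x CP = 110.17
All same sign? yes

Yes, inside


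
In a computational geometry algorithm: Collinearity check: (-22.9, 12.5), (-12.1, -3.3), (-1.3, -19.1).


Cross product: ((-12.1)-(-22.9))*((-19.1)-12.5) - ((-3.3)-12.5)*((-1.3)-(-22.9))
= 0

Yes, collinear


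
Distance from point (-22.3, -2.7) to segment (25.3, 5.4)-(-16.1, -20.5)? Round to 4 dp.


Project P onto AB: t = 0.9143 (clamped to [0,1])
Closest point on segment: (-12.5526, -18.2807)
Distance: 18.3785

18.3785


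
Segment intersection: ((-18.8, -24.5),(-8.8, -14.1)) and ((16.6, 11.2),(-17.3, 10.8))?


Cross products: d1=1196.07, d2=847.51, d3=-11.16, d4=337.4
d1*d2 < 0 and d3*d4 < 0? no

No, they don't intersect


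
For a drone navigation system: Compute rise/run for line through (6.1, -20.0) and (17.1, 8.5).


slope = (y2-y1)/(x2-x1) = (8.5-(-20))/(17.1-6.1) = 28.5/11 = 2.5909

2.5909


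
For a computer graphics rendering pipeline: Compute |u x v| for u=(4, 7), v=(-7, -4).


|u x v| = |4*(-4) - 7*(-7)|
= |(-16) - (-49)| = 33

33


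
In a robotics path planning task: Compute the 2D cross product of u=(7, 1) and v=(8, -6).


u x v = u_x*v_y - u_y*v_x = 7*(-6) - 1*8
= (-42) - 8 = -50

-50


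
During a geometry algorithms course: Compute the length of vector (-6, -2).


|u| = sqrt((-6)^2 + (-2)^2) = sqrt(40) = 6.3246

6.3246


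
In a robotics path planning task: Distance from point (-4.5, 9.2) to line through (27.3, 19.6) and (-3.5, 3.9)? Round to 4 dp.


|cross product| = 178.94
|line direction| = sqrt(1195.13) = 34.5707
Distance = 178.94/sqrt(1195.13) = 5.1761

5.1761
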